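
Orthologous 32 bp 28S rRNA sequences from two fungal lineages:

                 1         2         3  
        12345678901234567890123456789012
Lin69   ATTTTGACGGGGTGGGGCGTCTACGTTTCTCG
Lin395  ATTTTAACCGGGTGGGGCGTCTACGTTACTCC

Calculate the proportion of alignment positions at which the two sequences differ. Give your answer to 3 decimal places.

Differing sites — 6:G/A; 9:G/C; 28:T/A; 32:G/C.
There are 4 differences over 32 sites, so p = 4/32 = 0.125.

0.125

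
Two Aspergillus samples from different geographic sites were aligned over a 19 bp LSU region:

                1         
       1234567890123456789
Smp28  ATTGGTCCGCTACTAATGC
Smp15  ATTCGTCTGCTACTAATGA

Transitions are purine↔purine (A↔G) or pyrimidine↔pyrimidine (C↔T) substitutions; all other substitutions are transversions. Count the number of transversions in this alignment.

Differing sites — 4:G/C (Tv); 8:C/T (Ti); 19:C/A (Tv).
Of the 3 differences, 1 transition and 2 transversions, so the answer is 2.

2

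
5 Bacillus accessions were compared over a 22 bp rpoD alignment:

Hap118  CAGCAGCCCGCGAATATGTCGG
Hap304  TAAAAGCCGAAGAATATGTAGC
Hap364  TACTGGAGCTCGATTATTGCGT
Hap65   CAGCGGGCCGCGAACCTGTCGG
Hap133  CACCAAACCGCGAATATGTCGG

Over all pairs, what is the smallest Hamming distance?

Pairwise Hamming distances:
  Hap118 vs Hap304: 8
  Hap118 vs Hap364: 11
  Hap118 vs Hap65: 4
  Hap118 vs Hap133: 3
  Hap304 vs Hap364: 13
  Hap304 vs Hap65: 12
  Hap304 vs Hap133: 10
  Hap364 vs Hap65: 12
  Hap364 vs Hap133: 10
  Hap65 vs Hap133: 6
The smallest is 3, between Hap118 and Hap133.

3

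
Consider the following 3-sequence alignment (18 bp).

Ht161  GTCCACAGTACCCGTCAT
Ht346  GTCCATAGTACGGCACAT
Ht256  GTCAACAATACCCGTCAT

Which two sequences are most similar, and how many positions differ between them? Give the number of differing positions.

Pairwise Hamming distances:
  Ht161 vs Ht346: 5
  Ht161 vs Ht256: 2
  Ht346 vs Ht256: 7
The smallest is 2, between Ht161 and Ht256.

2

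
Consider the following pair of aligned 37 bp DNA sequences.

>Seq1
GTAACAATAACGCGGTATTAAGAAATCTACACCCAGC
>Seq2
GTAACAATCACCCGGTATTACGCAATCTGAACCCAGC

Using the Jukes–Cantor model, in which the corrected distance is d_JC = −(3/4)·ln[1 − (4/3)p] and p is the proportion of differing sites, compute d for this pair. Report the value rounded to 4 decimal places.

The sequences differ at positions 9 (A/C), 12 (G/C), 21 (A/C), 23 (A/C), 29 (A/G), 30 (C/A).
p = 6/37 = 0.162162.
d = −0.75 · ln(1 − (4/3)·0.162162) = −0.75 · ln(0.783784) = −0.75 · (-0.243622) = 0.1827.

0.1827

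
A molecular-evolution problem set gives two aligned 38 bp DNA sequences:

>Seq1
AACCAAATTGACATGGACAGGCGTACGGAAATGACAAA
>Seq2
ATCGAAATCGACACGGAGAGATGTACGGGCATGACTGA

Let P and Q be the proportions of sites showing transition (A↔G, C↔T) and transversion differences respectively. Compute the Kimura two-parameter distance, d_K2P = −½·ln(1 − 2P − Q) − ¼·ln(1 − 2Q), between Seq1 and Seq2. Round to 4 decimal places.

Mismatches occur at site 2 (A↔T, transversion), site 4 (C↔G, transversion), site 9 (T↔C, transition), site 14 (T↔C, transition), site 18 (C↔G, transversion), site 21 (G↔A, transition), site 22 (C↔T, transition), site 29 (A↔G, transition), site 30 (A↔C, transversion), site 36 (A↔T, transversion), site 37 (A↔G, transition).
Of the 11 differences, 6 transitions and 5 transversions over 38 sites: P = 6/38 = 0.157895, Q = 5/38 = 0.131579.
d = −0.5·ln(0.552631) − 0.25·ln(0.736842) = −0.5·(-0.593065) − 0.25·(-0.305382) = 0.3729.

0.3729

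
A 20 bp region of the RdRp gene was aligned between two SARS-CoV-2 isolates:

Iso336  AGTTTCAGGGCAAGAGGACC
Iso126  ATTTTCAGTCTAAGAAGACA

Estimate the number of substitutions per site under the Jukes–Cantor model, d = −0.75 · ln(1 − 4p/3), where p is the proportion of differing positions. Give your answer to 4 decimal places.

The sequences differ at positions 2 (G/T), 9 (G/T), 10 (G/C), 11 (C/T), 16 (G/A), 20 (C/A).
p = 6/20 = 0.300000.
d = −0.75 · ln(1 − (4/3)·0.300000) = −0.75 · ln(0.600000) = −0.75 · (-0.510826) = 0.3831.

0.3831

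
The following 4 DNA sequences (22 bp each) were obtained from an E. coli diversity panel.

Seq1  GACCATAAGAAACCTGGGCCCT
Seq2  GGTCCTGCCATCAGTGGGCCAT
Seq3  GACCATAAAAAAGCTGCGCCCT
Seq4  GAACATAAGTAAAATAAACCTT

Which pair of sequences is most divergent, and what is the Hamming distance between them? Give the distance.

Pairwise Hamming distances:
  Seq1 vs Seq2: 11
  Seq1 vs Seq3: 3
  Seq1 vs Seq4: 8
  Seq2 vs Seq3: 12
  Seq2 vs Seq4: 14
  Seq3 vs Seq4: 9
The largest is 14, between Seq2 and Seq4.

14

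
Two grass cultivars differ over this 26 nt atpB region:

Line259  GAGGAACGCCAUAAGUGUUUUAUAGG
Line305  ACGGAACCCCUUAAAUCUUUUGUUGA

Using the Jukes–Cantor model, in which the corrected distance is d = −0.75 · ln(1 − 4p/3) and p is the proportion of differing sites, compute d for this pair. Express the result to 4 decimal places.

Differing sites — 1:G/A; 2:A/C; 8:G/C; 11:A/U; 15:G/A; 17:G/C; 22:A/G; 24:A/U; 26:G/A.
p = 9/26 = 0.346154.
d = −0.75 · ln(1 − (4/3)·0.346154) = −0.75 · ln(0.538461) = −0.75 · (-0.619040) = 0.4643.

0.4643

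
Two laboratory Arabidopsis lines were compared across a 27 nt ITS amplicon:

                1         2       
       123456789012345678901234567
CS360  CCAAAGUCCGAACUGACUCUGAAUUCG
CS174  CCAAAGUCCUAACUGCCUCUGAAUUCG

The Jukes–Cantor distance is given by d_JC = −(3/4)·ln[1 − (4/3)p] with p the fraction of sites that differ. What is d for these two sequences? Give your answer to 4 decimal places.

The sequences differ at positions 10 (G/U), 16 (A/C).
p = 2/27 = 0.074074.
d = −0.75 · ln(1 − (4/3)·0.074074) = −0.75 · ln(0.901235) = −0.75 · (-0.103989) = 0.0780.

0.0780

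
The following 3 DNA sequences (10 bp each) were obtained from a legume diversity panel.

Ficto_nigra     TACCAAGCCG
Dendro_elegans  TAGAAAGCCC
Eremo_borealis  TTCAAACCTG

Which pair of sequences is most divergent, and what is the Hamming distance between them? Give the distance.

Pairwise Hamming distances:
  Ficto_nigra vs Dendro_elegans: 3
  Ficto_nigra vs Eremo_borealis: 4
  Dendro_elegans vs Eremo_borealis: 5
The largest is 5, between Dendro_elegans and Eremo_borealis.

5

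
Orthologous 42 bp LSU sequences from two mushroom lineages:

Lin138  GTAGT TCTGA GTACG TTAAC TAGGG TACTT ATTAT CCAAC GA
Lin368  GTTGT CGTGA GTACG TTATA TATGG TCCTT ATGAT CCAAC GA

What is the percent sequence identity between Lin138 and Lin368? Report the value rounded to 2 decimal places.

Mismatches occur at site 3 (A↔T), site 6 (T↔C), site 7 (C↔G), site 19 (A↔T), site 20 (C↔A), site 23 (G↔T), site 27 (A↔C), site 33 (T↔G).
34 of the 42 sites match, so the percent identity is 34/42 × 100 = 80.95%.

80.95%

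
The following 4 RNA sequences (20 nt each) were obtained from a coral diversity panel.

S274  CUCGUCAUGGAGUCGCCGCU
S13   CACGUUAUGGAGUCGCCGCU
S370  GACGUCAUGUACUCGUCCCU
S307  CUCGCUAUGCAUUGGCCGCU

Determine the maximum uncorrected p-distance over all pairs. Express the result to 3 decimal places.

0.450

Pairwise Hamming distances:
  S274 vs S13: 2
  S274 vs S370: 6
  S274 vs S307: 5
  S13 vs S370: 6
  S13 vs S307: 5
  S370 vs S307: 9
The largest is 9 mismatches, between S370 and S307; p = 9/20 = 0.450.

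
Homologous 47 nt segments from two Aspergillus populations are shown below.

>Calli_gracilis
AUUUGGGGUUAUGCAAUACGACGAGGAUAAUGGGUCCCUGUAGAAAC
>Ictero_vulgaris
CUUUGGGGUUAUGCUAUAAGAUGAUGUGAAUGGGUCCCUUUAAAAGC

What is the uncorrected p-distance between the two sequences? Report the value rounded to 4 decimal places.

0.2128

The sequences differ at positions 1 (A/C), 15 (A/U), 19 (C/A), 22 (C/U), 25 (G/U), 27 (A/U), 28 (U/G), 40 (G/U), 43 (G/A), 46 (A/G).
There are 10 differences over 47 sites, so p = 10/47 = 0.2128.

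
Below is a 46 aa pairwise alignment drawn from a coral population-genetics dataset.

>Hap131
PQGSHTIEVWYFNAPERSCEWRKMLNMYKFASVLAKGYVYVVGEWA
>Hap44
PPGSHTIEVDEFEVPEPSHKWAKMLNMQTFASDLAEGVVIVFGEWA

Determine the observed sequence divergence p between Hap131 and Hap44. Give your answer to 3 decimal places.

The sequences differ at positions 2 (Q/P), 10 (W/D), 11 (Y/E), 13 (N/E), 14 (A/V), 17 (R/P), 19 (C/H), 20 (E/K), 22 (R/A), 28 (Y/Q), 29 (K/T), 33 (V/D), 36 (K/E), 38 (Y/V), 40 (Y/I), 42 (V/F).
There are 16 differences over 46 sites, so p = 16/46 = 0.348.

0.348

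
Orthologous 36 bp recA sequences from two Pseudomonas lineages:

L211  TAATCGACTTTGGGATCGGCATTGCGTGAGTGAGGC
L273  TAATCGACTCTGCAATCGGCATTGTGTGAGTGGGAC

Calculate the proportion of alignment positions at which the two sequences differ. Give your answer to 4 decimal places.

0.1667

Mismatches occur at site 10 (T→C), site 13 (G→C), site 14 (G→A), site 25 (C→T), site 33 (A→G), site 35 (G→A).
There are 6 differences over 36 sites, so p = 6/36 = 0.1667.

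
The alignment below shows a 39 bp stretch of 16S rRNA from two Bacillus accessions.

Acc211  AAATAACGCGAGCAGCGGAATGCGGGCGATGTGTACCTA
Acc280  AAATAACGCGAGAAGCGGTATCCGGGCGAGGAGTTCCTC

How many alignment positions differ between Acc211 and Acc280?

7

The sequences differ at positions 13 (C/A), 19 (A/T), 22 (G/C), 30 (T/G), 32 (T/A), 35 (A/T), 39 (A/C).
That gives 7 mismatches out of 39 aligned sites, so the Hamming distance is 7.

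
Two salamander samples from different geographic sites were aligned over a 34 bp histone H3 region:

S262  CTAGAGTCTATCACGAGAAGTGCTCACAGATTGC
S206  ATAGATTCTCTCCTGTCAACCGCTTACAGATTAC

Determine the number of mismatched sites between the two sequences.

11

Differing sites — 1:C/A; 6:G/T; 10:A/C; 13:A/C; 14:C/T; 16:A/T; 17:G/C; 20:G/C; 21:T/C; 25:C/T; 33:G/A.
That gives 11 mismatches out of 34 aligned sites, so the Hamming distance is 11.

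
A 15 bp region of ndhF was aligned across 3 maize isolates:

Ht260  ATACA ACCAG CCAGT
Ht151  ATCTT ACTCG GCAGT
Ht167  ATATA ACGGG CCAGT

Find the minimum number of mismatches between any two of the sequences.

Pairwise Hamming distances:
  Ht260 vs Ht151: 6
  Ht260 vs Ht167: 3
  Ht151 vs Ht167: 5
The smallest is 3, between Ht260 and Ht167.

3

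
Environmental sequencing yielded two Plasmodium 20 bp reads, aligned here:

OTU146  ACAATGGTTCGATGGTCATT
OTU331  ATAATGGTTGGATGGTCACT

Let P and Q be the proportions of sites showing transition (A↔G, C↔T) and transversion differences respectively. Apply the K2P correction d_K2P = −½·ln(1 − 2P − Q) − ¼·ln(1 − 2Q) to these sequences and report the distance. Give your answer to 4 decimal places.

The sequences differ at positions 2 (C/T, transition), 10 (C/G, transversion), 19 (T/C, transition).
Of the 3 differences, 2 transitions and 1 transversion over 20 sites: P = 2/20 = 0.100000, Q = 1/20 = 0.050000.
d = −0.5·ln(0.750000) − 0.25·ln(0.900000) = −0.5·(-0.287682) − 0.25·(-0.105361) = 0.1702.

0.1702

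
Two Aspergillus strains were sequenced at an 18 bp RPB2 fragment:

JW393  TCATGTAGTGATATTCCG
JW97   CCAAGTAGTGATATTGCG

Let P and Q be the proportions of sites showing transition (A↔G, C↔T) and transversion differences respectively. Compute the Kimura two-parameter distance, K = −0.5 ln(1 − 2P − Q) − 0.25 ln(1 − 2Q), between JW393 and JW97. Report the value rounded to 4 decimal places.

0.1885

Differing sites — 1:T/C (Ti); 4:T/A (Tv); 16:C/G (Tv).
Of the 3 differences, 1 transition and 2 transversions over 18 sites: P = 1/18 = 0.055556, Q = 2/18 = 0.111111.
d = −0.5·ln(0.777777) − 0.25·ln(0.777778) = −0.5·(-0.251315) − 0.25·(-0.251314) = 0.1885.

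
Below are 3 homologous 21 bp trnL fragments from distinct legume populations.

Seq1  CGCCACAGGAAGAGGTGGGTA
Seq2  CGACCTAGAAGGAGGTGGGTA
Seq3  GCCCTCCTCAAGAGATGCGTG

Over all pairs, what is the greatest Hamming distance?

Pairwise Hamming distances:
  Seq1 vs Seq2: 5
  Seq1 vs Seq3: 9
  Seq2 vs Seq3: 12
The largest is 12, between Seq2 and Seq3.

12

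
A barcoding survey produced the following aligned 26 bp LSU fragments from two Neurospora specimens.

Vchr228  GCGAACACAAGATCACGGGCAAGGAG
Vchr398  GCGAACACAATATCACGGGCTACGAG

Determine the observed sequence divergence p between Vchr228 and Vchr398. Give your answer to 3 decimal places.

0.115

The sequences differ at positions 11 (G/T), 21 (A/T), 23 (G/C).
There are 3 differences over 26 sites, so p = 3/26 = 0.115.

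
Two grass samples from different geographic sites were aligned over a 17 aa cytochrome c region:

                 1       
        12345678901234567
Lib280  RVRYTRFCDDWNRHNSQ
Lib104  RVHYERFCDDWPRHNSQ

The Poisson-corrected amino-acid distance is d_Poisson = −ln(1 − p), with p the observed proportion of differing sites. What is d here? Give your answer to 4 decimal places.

The sequences differ at positions 3 (R/H), 5 (T/E), 12 (N/P).
p = 3/17 = 0.176471.
d = −ln(1 − 0.176471) = −ln(0.823529) = 0.1942.

0.1942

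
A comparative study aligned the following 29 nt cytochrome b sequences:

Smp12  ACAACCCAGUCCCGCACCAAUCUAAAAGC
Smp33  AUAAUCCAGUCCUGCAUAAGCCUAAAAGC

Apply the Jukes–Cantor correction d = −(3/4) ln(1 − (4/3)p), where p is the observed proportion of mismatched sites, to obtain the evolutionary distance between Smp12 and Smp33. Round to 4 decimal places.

Differing sites — 2:C/U; 5:C/U; 13:C/U; 17:C/U; 18:C/A; 20:A/G; 21:U/C.
p = 7/29 = 0.241379.
d = −0.75 · ln(1 − (4/3)·0.241379) = −0.75 · ln(0.678161) = −0.75 · (-0.388371) = 0.2913.

0.2913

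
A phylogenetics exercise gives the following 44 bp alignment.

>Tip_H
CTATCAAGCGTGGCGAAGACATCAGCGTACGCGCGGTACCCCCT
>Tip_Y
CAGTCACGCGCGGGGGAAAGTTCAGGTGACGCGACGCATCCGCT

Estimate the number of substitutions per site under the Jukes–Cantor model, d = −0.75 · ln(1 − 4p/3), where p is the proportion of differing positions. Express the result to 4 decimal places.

0.5429

Differing sites — 2:T/A; 3:A/G; 7:A/C; 11:T/C; 14:C/G; 16:A/G; 18:G/A; 20:C/G; 21:A/T; 26:C/G; 27:G/T; 28:T/G; 34:C/A; 35:G/C; 37:T/C; 39:C/T; 42:C/G.
p = 17/44 = 0.386364.
d = −0.75 · ln(1 − (4/3)·0.386364) = −0.75 · ln(0.484848) = −0.75 · (-0.723920) = 0.5429.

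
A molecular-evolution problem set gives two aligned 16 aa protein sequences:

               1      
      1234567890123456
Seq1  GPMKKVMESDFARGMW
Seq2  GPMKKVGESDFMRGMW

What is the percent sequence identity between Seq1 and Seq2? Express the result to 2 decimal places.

The sequences differ at positions 7 (M/G), 12 (A/M).
14 of the 16 sites match, so the percent identity is 14/16 × 100 = 87.50%.

87.50%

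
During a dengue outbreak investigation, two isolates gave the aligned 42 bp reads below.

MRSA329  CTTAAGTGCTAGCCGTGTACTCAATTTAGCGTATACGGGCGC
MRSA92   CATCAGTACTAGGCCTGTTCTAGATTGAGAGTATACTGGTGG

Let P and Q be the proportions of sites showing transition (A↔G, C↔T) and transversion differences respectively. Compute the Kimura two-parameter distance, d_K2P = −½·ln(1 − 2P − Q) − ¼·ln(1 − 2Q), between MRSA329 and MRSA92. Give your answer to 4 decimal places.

0.4014

Differing sites — 2:T/A (Tv); 4:A/C (Tv); 8:G/A (Ti); 13:C/G (Tv); 15:G/C (Tv); 19:A/T (Tv); 22:C/A (Tv); 23:A/G (Ti); 27:T/G (Tv); 30:C/A (Tv); 37:G/T (Tv); 40:C/T (Ti); 42:C/G (Tv).
Of the 13 differences, 3 transitions and 10 transversions over 42 sites: P = 3/42 = 0.071429, Q = 10/42 = 0.238095.
d = −0.5·ln(0.619047) − 0.25·ln(0.523810) = −0.5·(-0.479574) − 0.25·(-0.646626) = 0.4014.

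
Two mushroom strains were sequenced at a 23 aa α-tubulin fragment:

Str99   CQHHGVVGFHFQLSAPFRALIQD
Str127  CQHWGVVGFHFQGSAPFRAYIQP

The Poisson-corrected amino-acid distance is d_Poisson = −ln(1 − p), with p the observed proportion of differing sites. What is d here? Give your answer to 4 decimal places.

The sequences differ at positions 4 (H/W), 13 (L/G), 20 (L/Y), 23 (D/P).
p = 4/23 = 0.173913.
d = −ln(1 − 0.173913) = −ln(0.826087) = 0.1911.

0.1911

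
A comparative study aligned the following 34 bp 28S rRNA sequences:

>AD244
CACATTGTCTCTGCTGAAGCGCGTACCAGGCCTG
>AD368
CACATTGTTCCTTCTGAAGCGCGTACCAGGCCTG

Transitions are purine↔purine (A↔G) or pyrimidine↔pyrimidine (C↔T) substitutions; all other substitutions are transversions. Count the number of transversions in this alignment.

Mismatches occur at site 9 (C↔T, transition), site 10 (T↔C, transition), site 13 (G↔T, transversion).
Of the 3 differences, 2 transitions and 1 transversion, so the answer is 1.

1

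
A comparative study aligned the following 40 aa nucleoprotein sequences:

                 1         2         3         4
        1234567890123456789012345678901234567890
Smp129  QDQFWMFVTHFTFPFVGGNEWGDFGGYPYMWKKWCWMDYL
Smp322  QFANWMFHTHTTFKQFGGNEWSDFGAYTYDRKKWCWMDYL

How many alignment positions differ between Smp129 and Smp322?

13

Mismatches occur at site 2 (D/F), site 3 (Q/A), site 4 (F/N), site 8 (V/H), site 11 (F/T), site 14 (P/K), site 15 (F/Q), site 16 (V/F), site 22 (G/S), site 26 (G/A), site 28 (P/T), site 30 (M/D), site 31 (W/R).
That gives 13 mismatches out of 40 aligned sites, so the Hamming distance is 13.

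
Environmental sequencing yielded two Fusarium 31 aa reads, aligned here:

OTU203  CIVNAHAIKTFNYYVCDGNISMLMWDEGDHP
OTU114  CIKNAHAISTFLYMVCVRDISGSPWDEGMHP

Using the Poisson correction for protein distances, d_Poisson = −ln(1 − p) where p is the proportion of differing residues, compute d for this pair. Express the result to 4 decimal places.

0.4383

Differing sites — 3:V/K; 9:K/S; 12:N/L; 14:Y/M; 17:D/V; 18:G/R; 19:N/D; 22:M/G; 23:L/S; 24:M/P; 29:D/M.
p = 11/31 = 0.354839.
d = −ln(1 − 0.354839) = −ln(0.645161) = 0.4383.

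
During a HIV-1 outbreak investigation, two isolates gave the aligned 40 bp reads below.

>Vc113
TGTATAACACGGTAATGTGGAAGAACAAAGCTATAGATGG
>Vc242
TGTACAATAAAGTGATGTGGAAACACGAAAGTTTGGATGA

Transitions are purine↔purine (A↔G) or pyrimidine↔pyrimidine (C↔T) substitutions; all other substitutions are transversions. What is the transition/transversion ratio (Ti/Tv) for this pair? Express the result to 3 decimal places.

The sequences differ at positions 5 (T/C, transition), 8 (C/T, transition), 10 (C/A, transversion), 11 (G/A, transition), 14 (A/G, transition), 23 (G/A, transition), 24 (A/C, transversion), 27 (A/G, transition), 30 (G/A, transition), 31 (C/G, transversion), 33 (A/T, transversion), 35 (A/G, transition), 40 (G/A, transition).
Of the 13 differences, 9 transitions and 4 transversions, so Ti/Tv = 9/4 = 2.250.

2.250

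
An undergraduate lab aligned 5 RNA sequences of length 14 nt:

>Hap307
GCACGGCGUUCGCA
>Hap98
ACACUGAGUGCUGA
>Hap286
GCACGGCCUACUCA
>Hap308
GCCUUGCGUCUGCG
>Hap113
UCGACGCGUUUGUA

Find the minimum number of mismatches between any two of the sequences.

Pairwise Hamming distances:
  Hap307 vs Hap98: 6
  Hap307 vs Hap286: 3
  Hap307 vs Hap308: 6
  Hap307 vs Hap113: 6
  Hap98 vs Hap286: 6
  Hap98 vs Hap308: 9
  Hap98 vs Hap113: 9
  Hap286 vs Hap308: 8
  Hap286 vs Hap113: 9
  Hap308 vs Hap113: 7
The smallest is 3, between Hap307 and Hap286.

3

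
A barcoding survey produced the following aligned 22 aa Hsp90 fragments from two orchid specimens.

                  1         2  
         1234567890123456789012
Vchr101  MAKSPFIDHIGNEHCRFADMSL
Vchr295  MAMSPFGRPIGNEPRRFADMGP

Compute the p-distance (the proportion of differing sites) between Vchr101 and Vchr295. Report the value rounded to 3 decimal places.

0.364

Differing sites — 3:K/M; 7:I/G; 8:D/R; 9:H/P; 14:H/P; 15:C/R; 21:S/G; 22:L/P.
There are 8 differences over 22 sites, so p = 8/22 = 0.364.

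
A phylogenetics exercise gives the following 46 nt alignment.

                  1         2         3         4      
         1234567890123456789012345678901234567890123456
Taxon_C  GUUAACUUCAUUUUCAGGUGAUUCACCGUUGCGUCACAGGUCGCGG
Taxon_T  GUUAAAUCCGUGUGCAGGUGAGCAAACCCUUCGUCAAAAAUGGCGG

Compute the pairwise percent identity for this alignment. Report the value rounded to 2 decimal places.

Differing sites — 6:C/A; 8:U/C; 10:A/G; 12:U/G; 14:U/G; 22:U/G; 23:U/C; 24:C/A; 26:C/A; 28:G/C; 29:U/C; 31:G/U; 37:C/A; 39:G/A; 40:G/A; 42:C/G.
30 of the 46 sites match, so the percent identity is 30/46 × 100 = 65.22%.

65.22%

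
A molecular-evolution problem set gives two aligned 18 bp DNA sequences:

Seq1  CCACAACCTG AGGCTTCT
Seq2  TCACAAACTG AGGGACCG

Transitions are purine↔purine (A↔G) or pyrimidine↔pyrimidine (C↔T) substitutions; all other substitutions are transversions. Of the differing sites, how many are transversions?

Differing sites — 1:C/T (Ti); 7:C/A (Tv); 14:C/G (Tv); 15:T/A (Tv); 16:T/C (Ti); 18:T/G (Tv).
Of the 6 differences, 2 transitions and 4 transversions, so the answer is 4.

4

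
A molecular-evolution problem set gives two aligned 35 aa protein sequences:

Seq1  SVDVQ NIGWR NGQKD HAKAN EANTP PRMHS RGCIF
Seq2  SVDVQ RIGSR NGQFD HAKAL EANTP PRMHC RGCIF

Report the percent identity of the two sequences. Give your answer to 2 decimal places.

85.71%

Mismatches occur at site 6 (N↔R), site 9 (W↔S), site 14 (K↔F), site 20 (N↔L), site 30 (S↔C).
30 of the 35 sites match, so the percent identity is 30/35 × 100 = 85.71%.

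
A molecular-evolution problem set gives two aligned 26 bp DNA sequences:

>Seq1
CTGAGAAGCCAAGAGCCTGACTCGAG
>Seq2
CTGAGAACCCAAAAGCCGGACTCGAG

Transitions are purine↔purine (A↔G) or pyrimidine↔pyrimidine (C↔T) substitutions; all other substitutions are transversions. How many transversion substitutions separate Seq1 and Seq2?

Mismatches occur at site 8 (G↔C, transversion), site 13 (G↔A, transition), site 18 (T↔G, transversion).
Of the 3 differences, 1 transition and 2 transversions, so the answer is 2.

2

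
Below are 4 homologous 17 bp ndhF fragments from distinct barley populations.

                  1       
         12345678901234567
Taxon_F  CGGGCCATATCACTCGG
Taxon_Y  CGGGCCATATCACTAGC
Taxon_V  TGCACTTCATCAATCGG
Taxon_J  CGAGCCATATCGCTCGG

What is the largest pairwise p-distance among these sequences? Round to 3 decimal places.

Pairwise Hamming distances:
  Taxon_F vs Taxon_Y: 2
  Taxon_F vs Taxon_V: 7
  Taxon_F vs Taxon_J: 2
  Taxon_Y vs Taxon_V: 9
  Taxon_Y vs Taxon_J: 4
  Taxon_V vs Taxon_J: 8
The largest is 9 mismatches, between Taxon_Y and Taxon_V; p = 9/17 = 0.529.

0.529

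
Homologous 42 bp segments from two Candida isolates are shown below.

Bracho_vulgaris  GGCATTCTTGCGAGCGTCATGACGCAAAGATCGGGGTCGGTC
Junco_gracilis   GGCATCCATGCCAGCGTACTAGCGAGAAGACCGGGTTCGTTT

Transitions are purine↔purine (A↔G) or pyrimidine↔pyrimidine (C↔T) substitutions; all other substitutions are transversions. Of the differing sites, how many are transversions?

The sequences differ at positions 6 (T/C, transition), 8 (T/A, transversion), 12 (G/C, transversion), 18 (C/A, transversion), 19 (A/C, transversion), 21 (G/A, transition), 22 (A/G, transition), 25 (C/A, transversion), 26 (A/G, transition), 31 (T/C, transition), 36 (G/T, transversion), 40 (G/T, transversion), 42 (C/T, transition).
Of the 13 differences, 6 transitions and 7 transversions, so the answer is 7.

7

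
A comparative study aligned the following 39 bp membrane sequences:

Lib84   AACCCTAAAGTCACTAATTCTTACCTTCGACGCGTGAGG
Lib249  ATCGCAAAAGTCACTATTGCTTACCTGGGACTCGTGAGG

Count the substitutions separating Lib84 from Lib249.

Differing sites — 2:A/T; 4:C/G; 6:T/A; 17:A/T; 19:T/G; 27:T/G; 28:C/G; 32:G/T.
That gives 8 mismatches out of 39 aligned sites, so the Hamming distance is 8.

8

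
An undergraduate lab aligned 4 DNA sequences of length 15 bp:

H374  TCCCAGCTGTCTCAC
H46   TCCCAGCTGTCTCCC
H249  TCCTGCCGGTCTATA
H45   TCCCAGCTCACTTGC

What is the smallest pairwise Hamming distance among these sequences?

1

Pairwise Hamming distances:
  H374 vs H46: 1
  H374 vs H249: 7
  H374 vs H45: 4
  H46 vs H249: 7
  H46 vs H45: 4
  H249 vs H45: 9
The smallest is 1, between H374 and H46.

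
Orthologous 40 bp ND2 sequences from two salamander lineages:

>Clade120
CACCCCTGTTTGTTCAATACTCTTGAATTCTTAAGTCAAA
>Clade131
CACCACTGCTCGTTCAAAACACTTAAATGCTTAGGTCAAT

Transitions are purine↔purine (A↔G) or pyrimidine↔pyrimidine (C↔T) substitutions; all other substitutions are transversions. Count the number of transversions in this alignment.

Mismatches occur at site 5 (C→A, transversion), site 9 (T→C, transition), site 11 (T→C, transition), site 18 (T→A, transversion), site 21 (T→A, transversion), site 25 (G→A, transition), site 29 (T→G, transversion), site 34 (A→G, transition), site 40 (A→T, transversion).
Of the 9 differences, 4 transitions and 5 transversions, so the answer is 5.

5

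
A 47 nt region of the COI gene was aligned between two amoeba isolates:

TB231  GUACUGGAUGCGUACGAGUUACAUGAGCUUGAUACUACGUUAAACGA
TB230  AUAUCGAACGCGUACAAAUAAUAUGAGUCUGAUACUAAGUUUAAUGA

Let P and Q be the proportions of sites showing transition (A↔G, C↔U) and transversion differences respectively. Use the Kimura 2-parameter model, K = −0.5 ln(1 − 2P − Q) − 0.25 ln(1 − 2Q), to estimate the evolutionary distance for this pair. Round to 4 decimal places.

The sequences differ at positions 1 (G/A, transition), 4 (C/U, transition), 5 (U/C, transition), 7 (G/A, transition), 9 (U/C, transition), 16 (G/A, transition), 18 (G/A, transition), 20 (U/A, transversion), 22 (C/U, transition), 28 (C/U, transition), 29 (U/C, transition), 38 (C/A, transversion), 42 (A/U, transversion), 45 (C/U, transition).
Of the 14 differences, 11 transitions and 3 transversions over 47 sites: P = 11/47 = 0.234043, Q = 3/47 = 0.063830.
d = −0.5·ln(0.468084) − 0.25·ln(0.872340) = −0.5·(-0.759108) − 0.25·(-0.136576) = 0.4137.

0.4137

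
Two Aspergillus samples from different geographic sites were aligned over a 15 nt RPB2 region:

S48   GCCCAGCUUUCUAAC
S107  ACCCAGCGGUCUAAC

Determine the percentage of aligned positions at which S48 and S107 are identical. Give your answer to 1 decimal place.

Mismatches occur at site 1 (G→A), site 8 (U→G), site 9 (U→G).
12 of the 15 sites match, so the percent identity is 12/15 × 100 = 80.0%.

80.0%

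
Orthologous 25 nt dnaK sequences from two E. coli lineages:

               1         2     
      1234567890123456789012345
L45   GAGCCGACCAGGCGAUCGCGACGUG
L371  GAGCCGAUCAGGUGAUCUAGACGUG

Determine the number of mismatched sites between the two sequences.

4

Differing sites — 8:C/U; 13:C/U; 18:G/U; 19:C/A.
That gives 4 mismatches out of 25 aligned sites, so the Hamming distance is 4.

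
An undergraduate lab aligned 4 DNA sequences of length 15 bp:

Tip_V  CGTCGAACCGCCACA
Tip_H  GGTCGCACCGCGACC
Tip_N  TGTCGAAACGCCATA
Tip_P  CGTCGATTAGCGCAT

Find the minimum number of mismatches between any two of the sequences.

3

Pairwise Hamming distances:
  Tip_V vs Tip_H: 4
  Tip_V vs Tip_N: 3
  Tip_V vs Tip_P: 7
  Tip_H vs Tip_N: 6
  Tip_H vs Tip_P: 8
  Tip_N vs Tip_P: 8
The smallest is 3, between Tip_V and Tip_N.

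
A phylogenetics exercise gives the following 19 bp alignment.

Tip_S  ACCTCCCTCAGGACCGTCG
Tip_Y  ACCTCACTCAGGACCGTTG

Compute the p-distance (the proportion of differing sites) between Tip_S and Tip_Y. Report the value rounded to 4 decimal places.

Mismatches occur at site 6 (C→A), site 18 (C→T).
There are 2 differences over 19 sites, so p = 2/19 = 0.1053.

0.1053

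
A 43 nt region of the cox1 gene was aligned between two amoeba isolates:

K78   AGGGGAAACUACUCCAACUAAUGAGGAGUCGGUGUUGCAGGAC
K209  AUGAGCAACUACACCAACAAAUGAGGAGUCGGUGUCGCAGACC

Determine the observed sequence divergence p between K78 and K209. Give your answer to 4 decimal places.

0.1860

Mismatches occur at site 2 (G→U), site 4 (G→A), site 6 (A→C), site 13 (U→A), site 19 (U→A), site 36 (U→C), site 41 (G→A), site 42 (A→C).
There are 8 differences over 43 sites, so p = 8/43 = 0.1860.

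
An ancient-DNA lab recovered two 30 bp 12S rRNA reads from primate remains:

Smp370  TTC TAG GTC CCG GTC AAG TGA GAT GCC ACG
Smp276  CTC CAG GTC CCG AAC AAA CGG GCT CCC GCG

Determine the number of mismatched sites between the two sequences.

10

Mismatches occur at site 1 (T/C), site 4 (T/C), site 13 (G/A), site 14 (T/A), site 18 (G/A), site 19 (T/C), site 21 (A/G), site 23 (A/C), site 25 (G/C), site 28 (A/G).
That gives 10 mismatches out of 30 aligned sites, so the Hamming distance is 10.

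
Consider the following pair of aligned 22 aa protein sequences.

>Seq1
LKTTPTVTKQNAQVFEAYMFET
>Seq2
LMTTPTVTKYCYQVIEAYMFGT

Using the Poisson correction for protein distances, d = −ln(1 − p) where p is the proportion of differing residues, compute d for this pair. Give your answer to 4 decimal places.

The sequences differ at positions 2 (K/M), 10 (Q/Y), 11 (N/C), 12 (A/Y), 15 (F/I), 21 (E/G).
p = 6/22 = 0.272727.
d = −ln(1 − 0.272727) = −ln(0.727273) = 0.3185.

0.3185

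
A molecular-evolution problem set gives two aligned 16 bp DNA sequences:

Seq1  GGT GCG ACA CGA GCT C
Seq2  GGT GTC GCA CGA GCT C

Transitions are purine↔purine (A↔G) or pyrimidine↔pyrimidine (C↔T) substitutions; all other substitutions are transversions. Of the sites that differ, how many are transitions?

Differing sites — 5:C/T (Ti); 6:G/C (Tv); 7:A/G (Ti).
Of the 3 differences, 2 transitions and 1 transversion, so the answer is 2.

2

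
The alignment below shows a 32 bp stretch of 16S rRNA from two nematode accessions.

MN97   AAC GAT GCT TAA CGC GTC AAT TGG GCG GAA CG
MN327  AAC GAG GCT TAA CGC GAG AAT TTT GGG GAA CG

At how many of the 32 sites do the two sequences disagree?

Differing sites — 6:T/G; 17:T/A; 18:C/G; 23:G/T; 24:G/T; 26:C/G.
That gives 6 mismatches out of 32 aligned sites, so the Hamming distance is 6.

6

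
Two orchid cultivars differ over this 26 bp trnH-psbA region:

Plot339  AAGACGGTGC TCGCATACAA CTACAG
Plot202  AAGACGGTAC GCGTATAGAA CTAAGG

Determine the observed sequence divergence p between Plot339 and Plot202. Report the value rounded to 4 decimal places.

Mismatches occur at site 9 (G→A), site 11 (T→G), site 14 (C→T), site 18 (C→G), site 24 (C→A), site 25 (A→G).
There are 6 differences over 26 sites, so p = 6/26 = 0.2308.

0.2308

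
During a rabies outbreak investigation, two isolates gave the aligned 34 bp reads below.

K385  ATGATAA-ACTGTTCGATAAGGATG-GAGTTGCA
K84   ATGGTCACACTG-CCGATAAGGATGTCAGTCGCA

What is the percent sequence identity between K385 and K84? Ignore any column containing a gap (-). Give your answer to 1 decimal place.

83.9%

Excluding the 3 gap columns leaves 31 comparable sites.
The sequences differ at positions 4 (A/G), 6 (A/C), 14 (T/C), 27 (G/C), 31 (T/C).
26 of the 31 comparable sites match, so the percent identity is 26/31 × 100 = 83.9%.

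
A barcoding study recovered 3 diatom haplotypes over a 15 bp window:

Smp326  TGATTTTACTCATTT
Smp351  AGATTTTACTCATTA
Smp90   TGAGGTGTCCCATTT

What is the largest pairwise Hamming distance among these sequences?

Pairwise Hamming distances:
  Smp326 vs Smp351: 2
  Smp326 vs Smp90: 5
  Smp351 vs Smp90: 7
The largest is 7, between Smp351 and Smp90.

7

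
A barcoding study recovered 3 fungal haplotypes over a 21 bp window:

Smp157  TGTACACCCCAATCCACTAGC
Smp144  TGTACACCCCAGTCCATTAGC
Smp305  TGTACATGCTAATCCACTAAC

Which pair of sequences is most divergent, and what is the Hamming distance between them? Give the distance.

Pairwise Hamming distances:
  Smp157 vs Smp144: 2
  Smp157 vs Smp305: 4
  Smp144 vs Smp305: 6
The largest is 6, between Smp144 and Smp305.

6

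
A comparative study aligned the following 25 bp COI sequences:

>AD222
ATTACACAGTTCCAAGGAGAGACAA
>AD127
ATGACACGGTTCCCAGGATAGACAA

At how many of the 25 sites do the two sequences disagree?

The sequences differ at positions 3 (T/G), 8 (A/G), 14 (A/C), 19 (G/T).
That gives 4 mismatches out of 25 aligned sites, so the Hamming distance is 4.

4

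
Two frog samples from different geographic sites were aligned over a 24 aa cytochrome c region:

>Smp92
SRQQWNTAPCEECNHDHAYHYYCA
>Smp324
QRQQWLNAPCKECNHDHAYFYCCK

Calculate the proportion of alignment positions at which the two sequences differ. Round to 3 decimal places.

The sequences differ at positions 1 (S/Q), 6 (N/L), 7 (T/N), 11 (E/K), 20 (H/F), 22 (Y/C), 24 (A/K).
There are 7 differences over 24 sites, so p = 7/24 = 0.292.

0.292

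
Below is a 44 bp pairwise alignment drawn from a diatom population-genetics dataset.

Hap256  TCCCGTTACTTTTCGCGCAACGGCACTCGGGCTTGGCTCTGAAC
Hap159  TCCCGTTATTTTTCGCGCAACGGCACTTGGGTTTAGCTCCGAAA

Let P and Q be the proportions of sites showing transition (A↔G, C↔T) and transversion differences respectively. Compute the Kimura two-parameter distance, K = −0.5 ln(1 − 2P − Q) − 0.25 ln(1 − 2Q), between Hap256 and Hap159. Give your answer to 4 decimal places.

Differing sites — 9:C/T (Ti); 28:C/T (Ti); 32:C/T (Ti); 35:G/A (Ti); 40:T/C (Ti); 44:C/A (Tv).
Of the 6 differences, 5 transitions and 1 transversion over 44 sites: P = 5/44 = 0.113636, Q = 1/44 = 0.022727.
d = −0.5·ln(0.750001) − 0.25·ln(0.954546) = −0.5·(-0.287681) − 0.25·(-0.046519) = 0.1555.

0.1555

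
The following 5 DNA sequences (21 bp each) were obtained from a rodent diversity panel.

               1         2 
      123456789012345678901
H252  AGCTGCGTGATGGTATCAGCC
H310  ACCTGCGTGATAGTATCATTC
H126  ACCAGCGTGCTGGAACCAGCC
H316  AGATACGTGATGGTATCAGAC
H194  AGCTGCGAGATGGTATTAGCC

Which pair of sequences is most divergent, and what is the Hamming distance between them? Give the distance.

Pairwise Hamming distances:
  H252 vs H310: 4
  H252 vs H126: 5
  H252 vs H316: 3
  H252 vs H194: 2
  H310 vs H126: 7
  H310 vs H316: 6
  H310 vs H194: 6
  H126 vs H316: 8
  H126 vs H194: 7
  H316 vs H194: 5
The largest is 8, between H126 and H316.

8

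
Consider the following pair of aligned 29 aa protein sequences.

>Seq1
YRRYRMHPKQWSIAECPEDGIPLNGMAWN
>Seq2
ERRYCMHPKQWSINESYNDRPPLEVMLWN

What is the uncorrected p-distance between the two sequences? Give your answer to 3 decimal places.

Differing sites — 1:Y/E; 5:R/C; 14:A/N; 16:C/S; 17:P/Y; 18:E/N; 20:G/R; 21:I/P; 24:N/E; 25:G/V; 27:A/L.
There are 11 differences over 29 sites, so p = 11/29 = 0.379.

0.379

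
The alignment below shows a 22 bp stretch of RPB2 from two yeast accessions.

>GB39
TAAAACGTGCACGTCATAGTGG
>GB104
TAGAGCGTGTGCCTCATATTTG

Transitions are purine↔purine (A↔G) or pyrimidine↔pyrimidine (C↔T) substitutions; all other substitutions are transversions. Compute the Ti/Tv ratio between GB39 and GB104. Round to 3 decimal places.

The sequences differ at positions 3 (A/G, transition), 5 (A/G, transition), 10 (C/T, transition), 11 (A/G, transition), 13 (G/C, transversion), 19 (G/T, transversion), 21 (G/T, transversion).
Of the 7 differences, 4 transitions and 3 transversions, so Ti/Tv = 4/3 = 1.333.

1.333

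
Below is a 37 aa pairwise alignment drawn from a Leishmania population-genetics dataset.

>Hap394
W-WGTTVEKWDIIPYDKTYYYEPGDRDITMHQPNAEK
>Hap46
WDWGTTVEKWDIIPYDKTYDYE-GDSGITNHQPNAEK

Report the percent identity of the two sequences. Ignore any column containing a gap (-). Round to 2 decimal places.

88.57%

Excluding the 2 gap columns leaves 35 comparable sites.
Differing sites — 20:Y/D; 26:R/S; 27:D/G; 30:M/N.
31 of the 35 comparable sites match, so the percent identity is 31/35 × 100 = 88.57%.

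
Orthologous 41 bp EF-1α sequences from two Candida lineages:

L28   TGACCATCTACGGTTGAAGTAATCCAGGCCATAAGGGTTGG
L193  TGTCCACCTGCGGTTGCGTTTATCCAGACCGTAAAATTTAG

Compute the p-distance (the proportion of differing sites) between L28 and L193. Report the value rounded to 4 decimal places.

0.3171

Differing sites — 3:A/T; 7:T/C; 10:A/G; 17:A/C; 18:A/G; 19:G/T; 21:A/T; 28:G/A; 31:A/G; 35:G/A; 36:G/A; 37:G/T; 40:G/A.
There are 13 differences over 41 sites, so p = 13/41 = 0.3171.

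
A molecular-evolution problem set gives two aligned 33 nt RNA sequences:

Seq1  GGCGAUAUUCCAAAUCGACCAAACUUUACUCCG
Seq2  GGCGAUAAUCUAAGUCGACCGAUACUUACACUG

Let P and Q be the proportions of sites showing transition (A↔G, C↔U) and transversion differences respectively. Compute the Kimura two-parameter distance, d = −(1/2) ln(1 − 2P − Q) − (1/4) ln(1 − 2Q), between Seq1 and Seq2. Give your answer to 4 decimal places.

Mismatches occur at site 8 (U↔A, transversion), site 11 (C↔U, transition), site 14 (A↔G, transition), site 21 (A↔G, transition), site 23 (A↔U, transversion), site 24 (C↔A, transversion), site 25 (U↔C, transition), site 30 (U↔A, transversion), site 32 (C↔U, transition).
Of the 9 differences, 5 transitions and 4 transversions over 33 sites: P = 5/33 = 0.151515, Q = 4/33 = 0.121212.
d = −0.5·ln(0.575758) − 0.25·ln(0.757576) = −0.5·(-0.552068) − 0.25·(-0.277631) = 0.3454.

0.3454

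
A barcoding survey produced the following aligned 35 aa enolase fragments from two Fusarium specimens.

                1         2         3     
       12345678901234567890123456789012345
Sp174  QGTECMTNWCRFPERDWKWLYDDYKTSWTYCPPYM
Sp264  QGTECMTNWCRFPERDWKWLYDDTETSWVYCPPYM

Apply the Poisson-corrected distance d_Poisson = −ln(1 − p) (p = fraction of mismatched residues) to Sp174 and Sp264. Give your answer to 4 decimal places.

0.0896

Mismatches occur at site 24 (Y→T), site 25 (K→E), site 29 (T→V).
p = 3/35 = 0.085714.
d = −ln(1 − 0.085714) = −ln(0.914286) = 0.0896.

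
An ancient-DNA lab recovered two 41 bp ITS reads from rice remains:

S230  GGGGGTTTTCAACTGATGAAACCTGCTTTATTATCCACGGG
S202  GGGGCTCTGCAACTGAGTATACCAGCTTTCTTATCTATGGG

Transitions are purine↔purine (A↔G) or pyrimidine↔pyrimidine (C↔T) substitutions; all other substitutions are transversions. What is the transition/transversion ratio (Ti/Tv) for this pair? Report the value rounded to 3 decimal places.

The sequences differ at positions 5 (G/C, transversion), 7 (T/C, transition), 9 (T/G, transversion), 17 (T/G, transversion), 18 (G/T, transversion), 20 (A/T, transversion), 24 (T/A, transversion), 30 (A/C, transversion), 36 (C/T, transition), 38 (C/T, transition).
Of the 10 differences, 3 transitions and 7 transversions, so Ti/Tv = 3/7 = 0.429.

0.429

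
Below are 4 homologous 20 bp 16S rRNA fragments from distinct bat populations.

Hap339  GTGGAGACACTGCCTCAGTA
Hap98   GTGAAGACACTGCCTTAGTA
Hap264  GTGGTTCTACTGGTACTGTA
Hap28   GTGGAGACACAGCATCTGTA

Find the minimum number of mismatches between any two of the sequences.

2

Pairwise Hamming distances:
  Hap339 vs Hap98: 2
  Hap339 vs Hap264: 8
  Hap339 vs Hap28: 3
  Hap98 vs Hap264: 10
  Hap98 vs Hap28: 5
  Hap264 vs Hap28: 8
The smallest is 2, between Hap339 and Hap98.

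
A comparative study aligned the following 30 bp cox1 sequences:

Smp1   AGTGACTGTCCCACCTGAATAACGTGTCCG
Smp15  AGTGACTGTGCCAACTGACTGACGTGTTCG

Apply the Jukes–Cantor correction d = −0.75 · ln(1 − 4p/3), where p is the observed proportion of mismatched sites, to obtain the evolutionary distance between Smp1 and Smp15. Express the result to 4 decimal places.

0.1885

The sequences differ at positions 10 (C/G), 14 (C/A), 19 (A/C), 21 (A/G), 28 (C/T).
p = 5/30 = 0.166667.
d = −0.75 · ln(1 − (4/3)·0.166667) = −0.75 · ln(0.777777) = −0.75 · (-0.251315) = 0.1885.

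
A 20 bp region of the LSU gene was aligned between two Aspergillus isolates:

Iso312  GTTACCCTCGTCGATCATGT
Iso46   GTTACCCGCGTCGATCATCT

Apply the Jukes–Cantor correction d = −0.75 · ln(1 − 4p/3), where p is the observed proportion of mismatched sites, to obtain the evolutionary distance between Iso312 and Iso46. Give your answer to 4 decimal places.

0.1073

Differing sites — 8:T/G; 19:G/C.
p = 2/20 = 0.100000.
d = −0.75 · ln(1 − (4/3)·0.100000) = −0.75 · ln(0.866667) = −0.75 · (-0.143100) = 0.1073.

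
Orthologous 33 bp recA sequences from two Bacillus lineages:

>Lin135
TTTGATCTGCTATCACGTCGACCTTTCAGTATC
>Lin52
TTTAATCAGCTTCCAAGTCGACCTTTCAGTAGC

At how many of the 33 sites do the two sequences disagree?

Mismatches occur at site 4 (G→A), site 8 (T→A), site 12 (A→T), site 13 (T→C), site 16 (C→A), site 32 (T→G).
That gives 6 mismatches out of 33 aligned sites, so the Hamming distance is 6.

6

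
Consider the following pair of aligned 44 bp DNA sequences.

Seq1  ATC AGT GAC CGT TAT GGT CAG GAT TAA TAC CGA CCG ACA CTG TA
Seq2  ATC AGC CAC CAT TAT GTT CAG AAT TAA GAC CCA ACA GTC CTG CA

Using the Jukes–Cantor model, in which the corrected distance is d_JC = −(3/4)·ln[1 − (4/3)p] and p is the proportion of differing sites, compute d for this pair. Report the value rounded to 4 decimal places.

0.3756

The sequences differ at positions 6 (T/C), 7 (G/C), 11 (G/A), 17 (G/T), 22 (G/A), 28 (T/G), 32 (G/C), 34 (C/A), 36 (G/A), 37 (A/G), 38 (C/T), 39 (A/C), 43 (T/C).
p = 13/44 = 0.295455.
d = −0.75 · ln(1 − (4/3)·0.295455) = −0.75 · ln(0.606060) = −0.75 · (-0.500776) = 0.3756.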